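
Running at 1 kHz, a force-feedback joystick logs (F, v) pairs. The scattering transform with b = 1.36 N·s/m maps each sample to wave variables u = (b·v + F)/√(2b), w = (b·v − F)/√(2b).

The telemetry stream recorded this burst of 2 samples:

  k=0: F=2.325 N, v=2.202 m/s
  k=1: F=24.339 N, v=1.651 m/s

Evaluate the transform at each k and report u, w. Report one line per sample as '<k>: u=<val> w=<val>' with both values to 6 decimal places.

k=0: b·v=1.36×2.202=2.994720; √(2b)=1.649242; u=(2.994720+2.325)/1.649242=3.225554, w=(2.994720−2.325)/1.649242=0.406077
k=1: b·v=1.36×1.651=2.245360; √(2b)=1.649242; u=(2.245360+24.339)/1.649242=16.119136, w=(2.245360−24.339)/1.649242=-13.396237

0: u=3.225554 w=0.406077
1: u=16.119136 w=-13.396237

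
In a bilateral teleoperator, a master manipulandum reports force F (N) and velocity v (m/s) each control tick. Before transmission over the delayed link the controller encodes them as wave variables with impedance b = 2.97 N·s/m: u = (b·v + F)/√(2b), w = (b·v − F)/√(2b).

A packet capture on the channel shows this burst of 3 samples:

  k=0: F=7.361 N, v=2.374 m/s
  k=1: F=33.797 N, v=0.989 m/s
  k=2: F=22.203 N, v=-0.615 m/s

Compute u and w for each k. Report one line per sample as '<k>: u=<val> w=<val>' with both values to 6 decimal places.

k=0: b·v=2.97×2.374=7.050780; √(2b)=2.437212; u=(7.050780+7.361)/2.437212=5.913225, w=(7.050780−7.361)/2.437212=-0.127285
k=1: b·v=2.97×0.989=2.937330; √(2b)=2.437212; u=(2.937330+33.797)/2.437212=15.072278, w=(2.937330−33.797)/2.437212=-12.661876
k=2: b·v=2.97×(-0.615)=-1.826550; √(2b)=2.437212; u=(-1.826550+22.203)/2.437212=8.360559, w=(-1.826550−22.203)/2.437212=-9.859444

0: u=5.913225 w=-0.127285
1: u=15.072278 w=-12.661876
2: u=8.360559 w=-9.859444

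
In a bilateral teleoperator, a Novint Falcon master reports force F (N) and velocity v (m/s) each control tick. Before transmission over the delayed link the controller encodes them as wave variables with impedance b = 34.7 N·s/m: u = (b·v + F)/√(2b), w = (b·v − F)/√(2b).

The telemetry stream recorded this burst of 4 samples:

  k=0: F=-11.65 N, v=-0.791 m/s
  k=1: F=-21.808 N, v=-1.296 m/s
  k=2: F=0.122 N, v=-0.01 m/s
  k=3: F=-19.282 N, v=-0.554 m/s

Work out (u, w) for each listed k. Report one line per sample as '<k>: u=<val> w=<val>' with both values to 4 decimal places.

0: u=-4.6932 w=-1.8963
1: u=-8.0161 w=-2.7805
2: u=-0.0270 w=-0.0563
3: u=-4.6222 w=0.0070

k=0: b·v=34.7×(-0.791)=-27.4477; √(2b)=8.3307; u=(-27.4477+(-11.65))/8.3307=-4.6932, w=(-27.4477−(-11.65))/8.3307=-1.8963
k=1: b·v=34.7×(-1.296)=-44.9712; √(2b)=8.3307; u=(-44.9712+(-21.808))/8.3307=-8.0161, w=(-44.9712−(-21.808))/8.3307=-2.7805
k=2: b·v=34.7×(-0.01)=-0.3470; √(2b)=8.3307; u=(-0.3470+0.122)/8.3307=-0.0270, w=(-0.3470−0.122)/8.3307=-0.0563
k=3: b·v=34.7×(-0.554)=-19.2238; √(2b)=8.3307; u=(-19.2238+(-19.282))/8.3307=-4.6222, w=(-19.2238−(-19.282))/8.3307=0.0070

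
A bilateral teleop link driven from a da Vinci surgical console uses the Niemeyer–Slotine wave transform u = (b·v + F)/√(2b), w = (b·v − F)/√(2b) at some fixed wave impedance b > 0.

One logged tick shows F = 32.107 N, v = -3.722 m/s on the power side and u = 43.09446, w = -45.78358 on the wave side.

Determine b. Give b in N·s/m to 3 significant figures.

b = 0.261 N·s/m

u + w = -2.6891;  u + w = √(2b)·v, so √(2b) = -2.6891/(-3.722) = 0.7225.
b = (√(2b))²/2 = 0.5220/2 = 0.2610.
(Check via u − w = 2F/√(2b): u − w = 88.8780, 2F/√(2b) = 88.8783.)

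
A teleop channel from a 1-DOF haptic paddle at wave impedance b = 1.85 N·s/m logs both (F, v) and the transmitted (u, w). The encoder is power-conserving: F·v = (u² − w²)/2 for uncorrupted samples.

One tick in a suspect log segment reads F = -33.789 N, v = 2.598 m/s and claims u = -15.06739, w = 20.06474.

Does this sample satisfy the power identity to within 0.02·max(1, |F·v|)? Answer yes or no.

yes

F·v = (-33.789)×2.598 = -87.7838 W.
(u² − w²)/2 = (227.0262 − 402.5938)/2 = -87.7838 W.
|Δ| = 0.0000;  2% of max(1, |F·v|) = 1.7557.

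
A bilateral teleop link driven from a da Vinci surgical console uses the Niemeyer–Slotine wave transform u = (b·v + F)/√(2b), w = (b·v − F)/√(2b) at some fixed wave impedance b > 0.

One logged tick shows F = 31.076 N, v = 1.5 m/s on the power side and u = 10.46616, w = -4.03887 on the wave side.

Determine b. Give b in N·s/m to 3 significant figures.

u + w = 6.42729;  u + w = √(2b)·v, so √(2b) = 6.42729/1.5 = 4.28486.
b = (√(2b))²/2 = 18.36003/2 = 9.18001.
(Check via u − w = 2F/√(2b): u − w = 14.50503, 2F/√(2b) = 14.50502.)

b = 9.18 N·s/m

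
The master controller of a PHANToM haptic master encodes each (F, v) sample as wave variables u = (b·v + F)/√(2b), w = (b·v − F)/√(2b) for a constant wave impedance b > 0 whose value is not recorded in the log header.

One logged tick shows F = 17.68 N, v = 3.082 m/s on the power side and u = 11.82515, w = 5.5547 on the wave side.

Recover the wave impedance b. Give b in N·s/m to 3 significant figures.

b = 15.9 N·s/m

u + w = 17.37985;  u + w = √(2b)·v, so √(2b) = 17.37985/3.082 = 5.63915.
b = (√(2b))²/2 = 31.79998/2 = 15.89999.
(Check via u − w = 2F/√(2b): u − w = 6.27045, 2F/√(2b) = 6.27045.)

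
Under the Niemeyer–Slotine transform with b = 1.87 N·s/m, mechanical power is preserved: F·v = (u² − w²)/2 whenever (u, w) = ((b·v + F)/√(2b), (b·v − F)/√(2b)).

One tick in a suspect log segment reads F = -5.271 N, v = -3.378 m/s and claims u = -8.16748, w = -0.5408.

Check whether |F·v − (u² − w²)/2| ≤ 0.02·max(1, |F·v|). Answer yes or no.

no

F·v = (-5.271)×(-3.378) = 17.80544 W.
(u² − w²)/2 = (66.70773 − 0.29246)/2 = 33.20763 W.
|Δ| = 15.40219;  2% of max(1, |F·v|) = 0.35611.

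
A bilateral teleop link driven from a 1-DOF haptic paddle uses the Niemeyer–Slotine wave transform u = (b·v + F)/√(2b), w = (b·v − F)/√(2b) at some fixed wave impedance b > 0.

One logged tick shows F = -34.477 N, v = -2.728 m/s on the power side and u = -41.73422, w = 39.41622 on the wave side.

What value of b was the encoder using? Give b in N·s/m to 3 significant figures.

u + w = -2.3180;  u + w = √(2b)·v, so √(2b) = -2.3180/(-2.728) = 0.8497.
b = (√(2b))²/2 = 0.7220/2 = 0.3610.
(Check via u − w = 2F/√(2b): u − w = -81.1504, 2F/√(2b) = -81.1504.)

b = 0.361 N·s/m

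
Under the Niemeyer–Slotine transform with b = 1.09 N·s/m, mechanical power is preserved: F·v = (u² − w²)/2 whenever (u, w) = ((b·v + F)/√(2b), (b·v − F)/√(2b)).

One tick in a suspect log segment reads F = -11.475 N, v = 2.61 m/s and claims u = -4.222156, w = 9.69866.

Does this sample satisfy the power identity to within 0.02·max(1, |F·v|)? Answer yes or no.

no

F·v = (-11.475)×2.61 = -29.949750 W.
(u² − w²)/2 = (17.826601 − 94.064006)/2 = -38.118702 W.
|Δ| = 8.168952;  2% of max(1, |F·v|) = 0.598995.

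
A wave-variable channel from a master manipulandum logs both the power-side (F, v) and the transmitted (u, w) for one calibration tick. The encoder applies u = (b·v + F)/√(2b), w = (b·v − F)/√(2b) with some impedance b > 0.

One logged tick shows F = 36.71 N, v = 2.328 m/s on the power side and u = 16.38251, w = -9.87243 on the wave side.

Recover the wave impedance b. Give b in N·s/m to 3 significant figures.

u + w = 6.5101;  u + w = √(2b)·v, so √(2b) = 6.5101/2.328 = 2.7964.
b = (√(2b))²/2 = 7.8200/2 = 3.9100.
(Check via u − w = 2F/√(2b): u − w = 26.2549, 2F/√(2b) = 26.2549.)

b = 3.91 N·s/m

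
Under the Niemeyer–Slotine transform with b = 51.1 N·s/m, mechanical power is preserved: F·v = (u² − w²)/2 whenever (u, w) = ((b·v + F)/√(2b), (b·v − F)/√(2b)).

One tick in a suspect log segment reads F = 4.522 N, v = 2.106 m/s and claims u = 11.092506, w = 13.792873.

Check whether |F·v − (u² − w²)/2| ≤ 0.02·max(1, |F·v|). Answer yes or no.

F·v = 4.522×2.106 = 9.523332 W.
(u² − w²)/2 = (123.043689 − 190.243346)/2 = -33.599828 W.
|Δ| = 43.123160;  2% of max(1, |F·v|) = 0.190467.

no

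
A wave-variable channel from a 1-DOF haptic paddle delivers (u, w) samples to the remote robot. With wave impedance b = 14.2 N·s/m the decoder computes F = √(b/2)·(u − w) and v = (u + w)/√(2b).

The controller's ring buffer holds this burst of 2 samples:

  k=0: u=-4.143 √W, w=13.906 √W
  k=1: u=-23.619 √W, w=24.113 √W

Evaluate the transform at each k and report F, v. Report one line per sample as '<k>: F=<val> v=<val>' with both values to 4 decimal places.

0: F=-48.0930 v=1.8320
1: F=-127.1859 v=0.0927

k=0: u−w=-18.0490, u+w=9.7630; √(b/2)=2.6646, √(2b)=5.3292; F=2.6646×(-18.049)=-48.0930, v=9.7630/5.3292=1.8320
k=1: u−w=-47.7320, u+w=0.4940; √(b/2)=2.6646, √(2b)=5.3292; F=2.6646×(-47.732)=-127.1859, v=0.4940/5.3292=0.0927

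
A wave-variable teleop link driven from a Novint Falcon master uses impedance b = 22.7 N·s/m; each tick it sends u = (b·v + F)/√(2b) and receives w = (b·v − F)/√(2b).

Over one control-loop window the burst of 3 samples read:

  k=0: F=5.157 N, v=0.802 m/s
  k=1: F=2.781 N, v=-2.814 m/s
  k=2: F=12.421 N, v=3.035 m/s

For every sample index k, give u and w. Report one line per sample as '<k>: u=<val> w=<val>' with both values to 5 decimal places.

0: u=3.46728 w=1.93655
1: u=-9.06756 w=-9.89304
2: u=12.06828 w=8.38140

k=0: b·v=22.7×0.802=18.20540; √(2b)=6.73795; u=(18.20540+5.157)/6.73795=3.46728, w=(18.20540−5.157)/6.73795=1.93655
k=1: b·v=22.7×(-2.814)=-63.87780; √(2b)=6.73795; u=(-63.87780+2.781)/6.73795=-9.06756, w=(-63.87780−2.781)/6.73795=-9.89304
k=2: b·v=22.7×3.035=68.89450; √(2b)=6.73795; u=(68.89450+12.421)/6.73795=12.06828, w=(68.89450−12.421)/6.73795=8.38140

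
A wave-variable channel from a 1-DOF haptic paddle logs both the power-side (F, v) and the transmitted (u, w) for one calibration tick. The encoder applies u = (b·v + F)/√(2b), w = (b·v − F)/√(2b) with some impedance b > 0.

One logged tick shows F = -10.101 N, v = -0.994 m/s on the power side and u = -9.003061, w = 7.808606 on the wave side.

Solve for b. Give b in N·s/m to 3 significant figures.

u + w = -1.194455;  u + w = √(2b)·v, so √(2b) = -1.194455/(-0.994) = 1.201665.
b = (√(2b))²/2 = 1.443999/2 = 0.721999.
(Check via u − w = 2F/√(2b): u − w = -16.811667, 2F/√(2b) = -16.811674.)

b = 0.722 N·s/m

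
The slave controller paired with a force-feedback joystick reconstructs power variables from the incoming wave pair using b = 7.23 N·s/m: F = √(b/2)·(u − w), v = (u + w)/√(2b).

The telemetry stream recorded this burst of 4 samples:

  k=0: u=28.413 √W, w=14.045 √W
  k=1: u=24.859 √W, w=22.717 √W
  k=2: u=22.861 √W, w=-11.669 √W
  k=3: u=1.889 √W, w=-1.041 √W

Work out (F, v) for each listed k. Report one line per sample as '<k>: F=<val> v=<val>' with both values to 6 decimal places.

k=0: u−w=14.368000, u+w=42.458000; √(b/2)=1.901315, √(2b)=3.802631; F=1.901315×14.368=27.318099, v=42.458000/3.802631=11.165428
k=1: u−w=2.142000, u+w=47.576000; √(b/2)=1.901315, √(2b)=3.802631; F=1.901315×2.142=4.072617, v=47.576000/3.802631=12.511339
k=2: u−w=34.530000, u+w=11.192000; √(b/2)=1.901315, √(2b)=3.802631; F=1.901315×34.53=65.652418, v=11.192000/3.802631=2.943226
k=3: u−w=2.930000, u+w=0.848000; √(b/2)=1.901315, √(2b)=3.802631; F=1.901315×2.93=5.570854, v=0.848000/3.802631=0.223004

0: F=27.318099 v=11.165428
1: F=4.072617 v=12.511339
2: F=65.652418 v=2.943226
3: F=5.570854 v=0.223004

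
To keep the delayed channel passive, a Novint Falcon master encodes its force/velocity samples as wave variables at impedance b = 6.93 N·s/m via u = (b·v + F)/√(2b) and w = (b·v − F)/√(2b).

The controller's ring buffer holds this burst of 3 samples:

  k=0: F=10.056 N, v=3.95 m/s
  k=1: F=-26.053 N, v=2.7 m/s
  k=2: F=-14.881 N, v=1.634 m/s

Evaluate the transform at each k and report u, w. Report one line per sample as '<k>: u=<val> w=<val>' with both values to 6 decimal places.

k=0: b·v=6.93×3.95=27.373500; √(2b)=3.722902; u=(27.373500+10.056)/3.722902=10.053850, w=(27.373500−10.056)/3.722902=4.651613
k=1: b·v=6.93×2.7=18.711000; √(2b)=3.722902; u=(18.711000+(-26.053))/3.722902=-1.972117, w=(18.711000−(-26.053))/3.722902=12.023953
k=2: b·v=6.93×1.634=11.323620; √(2b)=3.722902; u=(11.323620+(-14.881))/3.722902=-0.955539, w=(11.323620−(-14.881))/3.722902=7.038762

0: u=10.053850 w=4.651613
1: u=-1.972117 w=12.023953
2: u=-0.955539 w=7.038762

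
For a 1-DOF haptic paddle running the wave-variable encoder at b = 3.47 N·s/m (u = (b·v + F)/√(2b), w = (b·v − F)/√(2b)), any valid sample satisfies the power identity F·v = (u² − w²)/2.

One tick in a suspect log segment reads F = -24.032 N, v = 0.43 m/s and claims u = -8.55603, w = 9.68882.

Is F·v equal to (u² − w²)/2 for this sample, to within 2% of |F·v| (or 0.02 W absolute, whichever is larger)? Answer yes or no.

yes

F·v = (-24.032)×0.43 = -10.33376 W.
(u² − w²)/2 = (73.20565 − 93.87323)/2 = -10.33379 W.
|Δ| = 0.00003;  2% of max(1, |F·v|) = 0.20668.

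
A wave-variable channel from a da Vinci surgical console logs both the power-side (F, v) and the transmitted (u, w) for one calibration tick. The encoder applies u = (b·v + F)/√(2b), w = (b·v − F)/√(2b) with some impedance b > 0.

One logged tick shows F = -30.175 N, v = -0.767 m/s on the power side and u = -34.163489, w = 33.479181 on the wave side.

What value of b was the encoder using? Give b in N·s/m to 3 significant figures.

b = 0.398 N·s/m

u + w = -0.684308;  u + w = √(2b)·v, so √(2b) = -0.684308/(-0.767) = 0.892188.
b = (√(2b))²/2 = 0.795999/2 = 0.397999.
(Check via u − w = 2F/√(2b): u − w = -67.642670, 2F/√(2b) = -67.642714.)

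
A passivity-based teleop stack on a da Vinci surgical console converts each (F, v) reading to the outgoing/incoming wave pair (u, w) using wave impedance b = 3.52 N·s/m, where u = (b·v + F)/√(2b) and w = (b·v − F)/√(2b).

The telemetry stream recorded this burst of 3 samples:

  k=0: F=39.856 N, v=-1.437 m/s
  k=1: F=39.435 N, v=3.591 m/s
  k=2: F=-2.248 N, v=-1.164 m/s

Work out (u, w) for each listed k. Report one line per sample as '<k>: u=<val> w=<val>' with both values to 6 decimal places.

k=0: b·v=3.52×(-1.437)=-5.058240; √(2b)=2.653300; u=(-5.058240+39.856)/2.653300=13.114899, w=(-5.058240−39.856)/2.653300=-16.927691
k=1: b·v=3.52×3.591=12.640320; √(2b)=2.653300; u=(12.640320+39.435)/2.653300=19.626625, w=(12.640320−39.435)/2.653300=-10.098625
k=2: b·v=3.52×(-1.164)=-4.097280; √(2b)=2.653300; u=(-4.097280+(-2.248))/2.653300=-2.391467, w=(-4.097280−(-2.248))/2.653300=-0.696974

0: u=13.114899 w=-16.927691
1: u=19.626625 w=-10.098625
2: u=-2.391467 w=-0.696974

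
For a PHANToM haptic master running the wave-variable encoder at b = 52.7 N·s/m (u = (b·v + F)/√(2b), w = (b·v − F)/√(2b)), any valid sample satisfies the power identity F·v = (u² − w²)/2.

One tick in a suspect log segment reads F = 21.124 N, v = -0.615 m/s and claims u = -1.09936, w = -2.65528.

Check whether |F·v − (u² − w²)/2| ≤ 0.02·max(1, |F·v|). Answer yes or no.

F·v = 21.124×(-0.615) = -12.99126 W.
(u² − w²)/2 = (1.20859 − 7.05051)/2 = -2.92096 W.
|Δ| = 10.07030;  2% of max(1, |F·v|) = 0.25983.

no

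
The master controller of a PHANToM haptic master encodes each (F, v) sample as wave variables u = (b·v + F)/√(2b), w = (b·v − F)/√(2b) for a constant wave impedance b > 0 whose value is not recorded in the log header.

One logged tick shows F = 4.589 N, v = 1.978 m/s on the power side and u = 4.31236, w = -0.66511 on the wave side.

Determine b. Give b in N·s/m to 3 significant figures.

u + w = 3.6473;  u + w = √(2b)·v, so √(2b) = 3.6473/1.978 = 1.8439.
b = (√(2b))²/2 = 3.4000/2 = 1.7000.
(Check via u − w = 2F/√(2b): u − w = 4.9775, 2F/√(2b) = 4.9775.)

b = 1.7 N·s/m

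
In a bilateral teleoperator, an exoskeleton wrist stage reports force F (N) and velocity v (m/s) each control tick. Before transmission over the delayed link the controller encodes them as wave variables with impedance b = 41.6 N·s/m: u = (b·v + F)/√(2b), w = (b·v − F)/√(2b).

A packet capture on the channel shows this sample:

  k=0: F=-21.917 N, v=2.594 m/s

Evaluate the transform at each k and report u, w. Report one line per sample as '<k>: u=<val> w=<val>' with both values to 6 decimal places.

0: u=9.427650 w=14.233270

k=0: b·v=41.6×2.594=107.910400; √(2b)=9.121403; u=(107.910400+(-21.917))/9.121403=9.427650, w=(107.910400−(-21.917))/9.121403=14.233270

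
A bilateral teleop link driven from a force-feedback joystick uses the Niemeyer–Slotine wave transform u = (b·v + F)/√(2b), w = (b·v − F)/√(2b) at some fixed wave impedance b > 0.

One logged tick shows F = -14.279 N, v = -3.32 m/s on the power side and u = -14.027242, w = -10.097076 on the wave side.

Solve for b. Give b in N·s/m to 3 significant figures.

u + w = -24.124318;  u + w = √(2b)·v, so √(2b) = -24.124318/(-3.32) = 7.266361.
b = (√(2b))²/2 = 52.800000/2 = 26.400000.
(Check via u − w = 2F/√(2b): u − w = -3.930166, 2F/√(2b) = -3.930165.)

b = 26.4 N·s/m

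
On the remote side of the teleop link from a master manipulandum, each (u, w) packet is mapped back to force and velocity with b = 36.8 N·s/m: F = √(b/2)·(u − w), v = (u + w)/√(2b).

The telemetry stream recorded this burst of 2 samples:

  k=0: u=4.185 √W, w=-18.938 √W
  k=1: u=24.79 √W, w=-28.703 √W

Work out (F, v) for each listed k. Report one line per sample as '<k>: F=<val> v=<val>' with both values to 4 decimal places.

k=0: u−w=23.1230, u+w=-14.7530; √(b/2)=4.2895, √(2b)=8.5790; F=4.2895×23.123=99.1866, v=-14.7530/8.5790=-1.7197
k=1: u−w=53.4930, u+w=-3.9130; √(b/2)=4.2895, √(2b)=8.5790; F=4.2895×53.493=229.4594, v=-3.9130/8.5790=-0.4561

0: F=99.1866 v=-1.7197
1: F=229.4594 v=-0.4561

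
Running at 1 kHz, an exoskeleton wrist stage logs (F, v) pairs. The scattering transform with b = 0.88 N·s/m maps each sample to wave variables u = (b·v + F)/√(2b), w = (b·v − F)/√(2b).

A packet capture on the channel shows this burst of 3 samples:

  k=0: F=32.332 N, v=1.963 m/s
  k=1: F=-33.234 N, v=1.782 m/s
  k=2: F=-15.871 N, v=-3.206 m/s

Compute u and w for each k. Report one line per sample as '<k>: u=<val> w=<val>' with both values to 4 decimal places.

0: u=25.6733 w=-23.0691
1: u=-23.8690 w=26.2331
2: u=-14.0898 w=9.8366

k=0: b·v=0.88×1.963=1.7274; √(2b)=1.3266; u=(1.7274+32.332)/1.3266=25.6733, w=(1.7274−32.332)/1.3266=-23.0691
k=1: b·v=0.88×1.782=1.5682; √(2b)=1.3266; u=(1.5682+(-33.234))/1.3266=-23.8690, w=(1.5682−(-33.234))/1.3266=26.2331
k=2: b·v=0.88×(-3.206)=-2.8213; √(2b)=1.3266; u=(-2.8213+(-15.871))/1.3266=-14.0898, w=(-2.8213−(-15.871))/1.3266=9.8366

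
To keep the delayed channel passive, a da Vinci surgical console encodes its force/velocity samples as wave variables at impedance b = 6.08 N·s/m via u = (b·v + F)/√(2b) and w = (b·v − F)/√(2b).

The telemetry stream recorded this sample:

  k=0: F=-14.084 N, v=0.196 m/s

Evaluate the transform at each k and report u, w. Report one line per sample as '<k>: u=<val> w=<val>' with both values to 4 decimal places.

0: u=-3.6971 w=4.3806

k=0: b·v=6.08×0.196=1.1917; √(2b)=3.4871; u=(1.1917+(-14.084))/3.4871=-3.6971, w=(1.1917−(-14.084))/3.4871=4.3806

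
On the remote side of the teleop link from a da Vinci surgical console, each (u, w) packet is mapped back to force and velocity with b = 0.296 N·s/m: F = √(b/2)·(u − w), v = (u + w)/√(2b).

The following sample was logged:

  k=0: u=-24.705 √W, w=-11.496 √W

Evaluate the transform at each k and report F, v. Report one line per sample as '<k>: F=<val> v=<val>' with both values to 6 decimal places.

k=0: u−w=-13.209000, u+w=-36.201000; √(b/2)=0.384708, √(2b)=0.769415; F=0.384708×(-13.209)=-5.081604, v=-36.201000/0.769415=-47.050009

0: F=-5.081604 v=-47.050009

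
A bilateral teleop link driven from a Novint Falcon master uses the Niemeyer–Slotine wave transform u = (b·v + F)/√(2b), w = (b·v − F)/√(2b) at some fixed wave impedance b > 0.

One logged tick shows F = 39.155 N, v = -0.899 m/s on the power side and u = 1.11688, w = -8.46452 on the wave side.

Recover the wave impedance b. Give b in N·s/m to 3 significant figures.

b = 33.4 N·s/m

u + w = -7.3476;  u + w = √(2b)·v, so √(2b) = -7.3476/(-0.899) = 8.1731.
b = (√(2b))²/2 = 66.8000/2 = 33.4000.
(Check via u − w = 2F/√(2b): u − w = 9.5814, 2F/√(2b) = 9.5814.)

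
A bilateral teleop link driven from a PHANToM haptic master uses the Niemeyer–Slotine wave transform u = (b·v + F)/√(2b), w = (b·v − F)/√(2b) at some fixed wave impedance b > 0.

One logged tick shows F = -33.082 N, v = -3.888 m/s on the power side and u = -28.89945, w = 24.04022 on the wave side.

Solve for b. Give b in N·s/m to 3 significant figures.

b = 0.781 N·s/m

u + w = -4.8592;  u + w = √(2b)·v, so √(2b) = -4.8592/(-3.888) = 1.2498.
b = (√(2b))²/2 = 1.5620/2 = 0.7810.
(Check via u − w = 2F/√(2b): u − w = -52.9397, 2F/√(2b) = -52.9396.)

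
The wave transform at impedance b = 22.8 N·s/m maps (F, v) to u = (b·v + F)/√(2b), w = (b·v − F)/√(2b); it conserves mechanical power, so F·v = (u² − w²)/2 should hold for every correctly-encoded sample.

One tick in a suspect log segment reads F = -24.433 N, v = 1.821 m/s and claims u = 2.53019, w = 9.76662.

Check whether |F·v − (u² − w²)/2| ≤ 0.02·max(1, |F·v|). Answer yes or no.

F·v = (-24.433)×1.821 = -44.49249 W.
(u² − w²)/2 = (6.40186 − 95.38687)/2 = -44.49250 W.
|Δ| = 0.00001;  2% of max(1, |F·v|) = 0.88985.

yes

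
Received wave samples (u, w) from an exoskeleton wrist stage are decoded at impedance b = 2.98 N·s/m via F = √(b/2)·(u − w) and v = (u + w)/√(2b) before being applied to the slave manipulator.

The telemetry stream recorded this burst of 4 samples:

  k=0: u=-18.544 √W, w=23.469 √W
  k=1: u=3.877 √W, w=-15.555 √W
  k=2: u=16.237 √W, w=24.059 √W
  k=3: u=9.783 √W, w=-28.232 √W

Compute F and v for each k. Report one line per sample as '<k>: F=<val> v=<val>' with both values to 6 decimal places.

k=0: u−w=-42.013000, u+w=4.925000; √(b/2)=1.220656, √(2b)=2.441311; F=1.220656×(-42.013)=-51.283402, v=4.925000/2.441311=2.017359
k=1: u−w=19.432000, u+w=-11.678000; √(b/2)=1.220656, √(2b)=2.441311; F=1.220656×19.432=23.719779, v=-11.678000/2.441311=-4.783495
k=2: u−w=-7.822000, u+w=40.296000; √(b/2)=1.220656, √(2b)=2.441311; F=1.220656×(-7.822)=-9.547968, v=40.296000/2.441311=16.505885
k=3: u−w=38.015000, u+w=-18.449000; √(b/2)=1.220656, √(2b)=2.441311; F=1.220656×38.015=46.403221, v=-18.449000/2.441311=-7.557005

0: F=-51.283402 v=2.017359
1: F=23.719779 v=-4.783495
2: F=-9.547968 v=16.505885
3: F=46.403221 v=-7.557005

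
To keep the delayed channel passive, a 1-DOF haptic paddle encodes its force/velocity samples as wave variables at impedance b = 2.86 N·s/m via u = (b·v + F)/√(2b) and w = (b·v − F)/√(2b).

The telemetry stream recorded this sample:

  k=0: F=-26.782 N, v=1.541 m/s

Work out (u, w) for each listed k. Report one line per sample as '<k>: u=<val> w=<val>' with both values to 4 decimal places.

k=0: b·v=2.86×1.541=4.4073; √(2b)=2.3917; u=(4.4073+(-26.782))/2.3917=-9.3553, w=(4.4073−(-26.782))/2.3917=13.0409

0: u=-9.3553 w=13.0409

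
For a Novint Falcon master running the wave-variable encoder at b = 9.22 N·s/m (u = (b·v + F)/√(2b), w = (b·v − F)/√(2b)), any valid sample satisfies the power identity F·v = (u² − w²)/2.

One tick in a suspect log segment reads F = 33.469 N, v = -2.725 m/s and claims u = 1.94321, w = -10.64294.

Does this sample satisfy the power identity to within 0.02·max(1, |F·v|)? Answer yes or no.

F·v = 33.469×(-2.725) = -91.20303 W.
(u² − w²)/2 = (3.77607 − 113.27217)/2 = -54.74805 W.
|Δ| = 36.45497;  2% of max(1, |F·v|) = 1.82406.

no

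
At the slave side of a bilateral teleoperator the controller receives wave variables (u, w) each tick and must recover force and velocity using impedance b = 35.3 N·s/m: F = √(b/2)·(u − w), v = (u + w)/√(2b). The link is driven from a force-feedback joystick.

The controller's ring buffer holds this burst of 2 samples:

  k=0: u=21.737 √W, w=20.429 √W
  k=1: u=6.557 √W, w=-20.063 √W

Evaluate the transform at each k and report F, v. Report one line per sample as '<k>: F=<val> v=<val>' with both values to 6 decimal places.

k=0: u−w=1.308000, u+w=42.166000; √(b/2)=4.201190, √(2b)=8.402381; F=4.201190×1.308=5.495157, v=42.166000/8.402381=5.018340
k=1: u−w=26.620000, u+w=-13.506000; √(b/2)=4.201190, √(2b)=8.402381; F=4.201190×26.62=111.835686, v=-13.506000/8.402381=-1.607402

0: F=5.495157 v=5.018340
1: F=111.835686 v=-1.607402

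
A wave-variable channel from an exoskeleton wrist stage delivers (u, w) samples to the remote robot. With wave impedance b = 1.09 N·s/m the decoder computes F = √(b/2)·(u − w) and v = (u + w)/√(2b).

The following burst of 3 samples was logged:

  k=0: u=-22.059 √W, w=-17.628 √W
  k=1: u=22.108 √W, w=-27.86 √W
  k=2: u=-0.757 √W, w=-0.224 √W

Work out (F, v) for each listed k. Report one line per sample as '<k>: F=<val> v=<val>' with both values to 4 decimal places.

k=0: u−w=-4.4310, u+w=-39.6870; √(b/2)=0.7382, √(2b)=1.4765; F=0.7382×(-4.431)=-3.2711, v=-39.6870/1.4765=-26.8794
k=1: u−w=49.9680, u+w=-5.7520; √(b/2)=0.7382, √(2b)=1.4765; F=0.7382×49.968=36.8884, v=-5.7520/1.4765=-3.8957
k=2: u−w=-0.5330, u+w=-0.9810; √(b/2)=0.7382, √(2b)=1.4765; F=0.7382×(-0.533)=-0.3935, v=-0.9810/1.4765=-0.6644

0: F=-3.2711 v=-26.8794
1: F=36.8884 v=-3.8957
2: F=-0.3935 v=-0.6644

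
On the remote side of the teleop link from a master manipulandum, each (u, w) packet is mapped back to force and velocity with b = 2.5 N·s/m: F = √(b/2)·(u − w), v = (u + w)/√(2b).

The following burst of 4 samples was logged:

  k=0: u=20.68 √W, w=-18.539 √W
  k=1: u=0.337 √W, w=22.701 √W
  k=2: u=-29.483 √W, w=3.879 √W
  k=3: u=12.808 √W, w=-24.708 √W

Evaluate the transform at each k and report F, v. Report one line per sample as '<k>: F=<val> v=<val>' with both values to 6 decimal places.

0: F=43.848175 v=0.957484
1: F=-25.003712 v=10.302907
2: F=-37.299850 v=-11.450457
3: F=41.944163 v=-5.321842

k=0: u−w=39.219000, u+w=2.141000; √(b/2)=1.118034, √(2b)=2.236068; F=1.118034×39.219=43.848175, v=2.141000/2.236068=0.957484
k=1: u−w=-22.364000, u+w=23.038000; √(b/2)=1.118034, √(2b)=2.236068; F=1.118034×(-22.364)=-25.003712, v=23.038000/2.236068=10.302907
k=2: u−w=-33.362000, u+w=-25.604000; √(b/2)=1.118034, √(2b)=2.236068; F=1.118034×(-33.362)=-37.299850, v=-25.604000/2.236068=-11.450457
k=3: u−w=37.516000, u+w=-11.900000; √(b/2)=1.118034, √(2b)=2.236068; F=1.118034×37.516=41.944163, v=-11.900000/2.236068=-5.321842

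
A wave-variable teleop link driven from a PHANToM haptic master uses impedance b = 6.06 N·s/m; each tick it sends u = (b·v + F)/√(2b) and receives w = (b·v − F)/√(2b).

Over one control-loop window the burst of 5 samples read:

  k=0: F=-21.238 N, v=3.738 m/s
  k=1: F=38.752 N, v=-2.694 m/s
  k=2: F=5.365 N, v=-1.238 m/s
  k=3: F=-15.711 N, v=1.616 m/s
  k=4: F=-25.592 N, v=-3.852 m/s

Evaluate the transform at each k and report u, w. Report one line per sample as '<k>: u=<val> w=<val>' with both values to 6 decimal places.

0: u=0.406241 w=12.607154
1: u=6.441804 w=-15.820639
2: u=-0.613918 w=-3.696030
3: u=-1.699913 w=7.325821
4: u=-14.056246 w=0.645974

k=0: b·v=6.06×3.738=22.652280; √(2b)=3.481379; u=(22.652280+(-21.238))/3.481379=0.406241, w=(22.652280−(-21.238))/3.481379=12.607154
k=1: b·v=6.06×(-2.694)=-16.325640; √(2b)=3.481379; u=(-16.325640+38.752)/3.481379=6.441804, w=(-16.325640−38.752)/3.481379=-15.820639
k=2: b·v=6.06×(-1.238)=-7.502280; √(2b)=3.481379; u=(-7.502280+5.365)/3.481379=-0.613918, w=(-7.502280−5.365)/3.481379=-3.696030
k=3: b·v=6.06×1.616=9.792960; √(2b)=3.481379; u=(9.792960+(-15.711))/3.481379=-1.699913, w=(9.792960−(-15.711))/3.481379=7.325821
k=4: b·v=6.06×(-3.852)=-23.343120; √(2b)=3.481379; u=(-23.343120+(-25.592))/3.481379=-14.056246, w=(-23.343120−(-25.592))/3.481379=0.645974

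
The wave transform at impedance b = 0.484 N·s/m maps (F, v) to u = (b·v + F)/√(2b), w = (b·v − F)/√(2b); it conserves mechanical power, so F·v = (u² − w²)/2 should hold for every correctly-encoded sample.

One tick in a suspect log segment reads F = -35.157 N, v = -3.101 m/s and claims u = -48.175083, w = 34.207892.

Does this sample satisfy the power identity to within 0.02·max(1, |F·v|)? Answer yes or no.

F·v = (-35.157)×(-3.101) = 109.021857 W.
(u² − w²)/2 = (2320.838622 − 1170.179875)/2 = 575.329373 W.
|Δ| = 466.307516;  2% of max(1, |F·v|) = 2.180437.

no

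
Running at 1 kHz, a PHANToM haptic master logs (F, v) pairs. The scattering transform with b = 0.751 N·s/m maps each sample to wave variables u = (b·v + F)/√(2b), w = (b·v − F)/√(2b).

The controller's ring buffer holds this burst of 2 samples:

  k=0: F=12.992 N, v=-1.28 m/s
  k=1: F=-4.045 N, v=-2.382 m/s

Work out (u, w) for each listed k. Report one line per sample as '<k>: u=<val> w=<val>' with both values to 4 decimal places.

0: u=9.8165 w=-11.3852
1: u=-4.7602 w=1.8409

k=0: b·v=0.751×(-1.28)=-0.9613; √(2b)=1.2256; u=(-0.9613+12.992)/1.2256=9.8165, w=(-0.9613−12.992)/1.2256=-11.3852
k=1: b·v=0.751×(-2.382)=-1.7889; √(2b)=1.2256; u=(-1.7889+(-4.045))/1.2256=-4.7602, w=(-1.7889−(-4.045))/1.2256=1.8409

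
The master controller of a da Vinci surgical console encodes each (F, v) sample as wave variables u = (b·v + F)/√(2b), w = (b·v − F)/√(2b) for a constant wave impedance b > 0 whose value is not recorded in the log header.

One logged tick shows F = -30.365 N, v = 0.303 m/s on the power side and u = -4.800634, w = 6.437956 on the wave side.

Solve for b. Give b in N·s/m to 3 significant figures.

b = 14.6 N·s/m

u + w = 1.637322;  u + w = √(2b)·v, so √(2b) = 1.637322/0.303 = 5.403703.
b = (√(2b))²/2 = 29.200006/2 = 14.600003.
(Check via u − w = 2F/√(2b): u − w = -11.238590, 2F/√(2b) = -11.238590.)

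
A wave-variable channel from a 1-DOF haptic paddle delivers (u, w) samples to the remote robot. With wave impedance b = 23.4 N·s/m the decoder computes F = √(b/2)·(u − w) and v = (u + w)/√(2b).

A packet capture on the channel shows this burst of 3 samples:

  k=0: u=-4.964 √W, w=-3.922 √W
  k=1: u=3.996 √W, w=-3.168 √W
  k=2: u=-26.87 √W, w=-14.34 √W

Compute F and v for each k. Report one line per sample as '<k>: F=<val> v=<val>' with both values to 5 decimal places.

k=0: u−w=-1.04200, u+w=-8.88600; √(b/2)=3.42053, √(2b)=6.84105; F=3.42053×(-1.042)=-3.56419, v=-8.88600/6.84105=-1.29892
k=1: u−w=7.16400, u+w=0.82800; √(b/2)=3.42053, √(2b)=6.84105; F=3.42053×7.164=24.50465, v=0.82800/6.84105=0.12103
k=2: u−w=-12.53000, u+w=-41.21000; √(b/2)=3.42053, √(2b)=6.84105; F=3.42053×(-12.53)=-42.85919, v=-41.21000/6.84105=-6.02393

0: F=-3.56419 v=-1.29892
1: F=24.50465 v=0.12103
2: F=-42.85919 v=-6.02393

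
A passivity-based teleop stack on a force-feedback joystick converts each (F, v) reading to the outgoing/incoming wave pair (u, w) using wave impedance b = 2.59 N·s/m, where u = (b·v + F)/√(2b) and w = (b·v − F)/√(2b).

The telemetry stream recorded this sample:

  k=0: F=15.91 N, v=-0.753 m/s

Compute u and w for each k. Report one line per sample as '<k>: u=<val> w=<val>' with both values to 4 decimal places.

0: u=6.1336 w=-7.8474

k=0: b·v=2.59×(-0.753)=-1.9503; √(2b)=2.2760; u=(-1.9503+15.91)/2.2760=6.1336, w=(-1.9503−15.91)/2.2760=-7.8474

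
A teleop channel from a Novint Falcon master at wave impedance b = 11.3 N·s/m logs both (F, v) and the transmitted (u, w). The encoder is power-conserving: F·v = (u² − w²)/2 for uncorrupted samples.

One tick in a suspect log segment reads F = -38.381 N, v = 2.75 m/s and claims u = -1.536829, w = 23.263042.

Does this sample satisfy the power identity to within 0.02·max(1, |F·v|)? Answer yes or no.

no

F·v = (-38.381)×2.75 = -105.547750 W.
(u² − w²)/2 = (2.361843 − 541.169123)/2 = -269.403640 W.
|Δ| = 163.855890;  2% of max(1, |F·v|) = 2.110955.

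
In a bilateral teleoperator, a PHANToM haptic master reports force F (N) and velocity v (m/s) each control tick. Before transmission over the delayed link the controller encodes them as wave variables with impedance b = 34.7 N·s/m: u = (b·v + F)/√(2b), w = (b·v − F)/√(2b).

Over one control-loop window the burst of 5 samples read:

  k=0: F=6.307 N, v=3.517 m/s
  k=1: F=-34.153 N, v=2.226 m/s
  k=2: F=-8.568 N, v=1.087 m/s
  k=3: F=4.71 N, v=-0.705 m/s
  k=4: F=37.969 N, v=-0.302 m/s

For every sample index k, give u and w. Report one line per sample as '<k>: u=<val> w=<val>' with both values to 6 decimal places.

0: u=15.406559 w=13.892394
1: u=5.172359 w=13.371704
2: u=3.499228 w=5.556206
3: u=-2.371179 w=-3.501941
4: u=3.299808 w=-5.815669

k=0: b·v=34.7×3.517=122.039900; √(2b)=8.330666; u=(122.039900+6.307)/8.330666=15.406559, w=(122.039900−6.307)/8.330666=13.892394
k=1: b·v=34.7×2.226=77.242200; √(2b)=8.330666; u=(77.242200+(-34.153))/8.330666=5.172359, w=(77.242200−(-34.153))/8.330666=13.371704
k=2: b·v=34.7×1.087=37.718900; √(2b)=8.330666; u=(37.718900+(-8.568))/8.330666=3.499228, w=(37.718900−(-8.568))/8.330666=5.556206
k=3: b·v=34.7×(-0.705)=-24.463500; √(2b)=8.330666; u=(-24.463500+4.71)/8.330666=-2.371179, w=(-24.463500−4.71)/8.330666=-3.501941
k=4: b·v=34.7×(-0.302)=-10.479400; √(2b)=8.330666; u=(-10.479400+37.969)/8.330666=3.299808, w=(-10.479400−37.969)/8.330666=-5.815669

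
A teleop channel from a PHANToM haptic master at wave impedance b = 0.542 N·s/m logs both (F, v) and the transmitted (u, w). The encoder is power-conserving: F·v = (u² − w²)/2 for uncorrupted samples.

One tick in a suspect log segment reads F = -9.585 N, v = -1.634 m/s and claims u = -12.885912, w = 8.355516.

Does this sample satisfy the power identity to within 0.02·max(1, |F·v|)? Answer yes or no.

no

F·v = (-9.585)×(-1.634) = 15.661890 W.
(u² − w²)/2 = (166.046728 − 69.814648)/2 = 48.116040 W.
|Δ| = 32.454150;  2% of max(1, |F·v|) = 0.313238.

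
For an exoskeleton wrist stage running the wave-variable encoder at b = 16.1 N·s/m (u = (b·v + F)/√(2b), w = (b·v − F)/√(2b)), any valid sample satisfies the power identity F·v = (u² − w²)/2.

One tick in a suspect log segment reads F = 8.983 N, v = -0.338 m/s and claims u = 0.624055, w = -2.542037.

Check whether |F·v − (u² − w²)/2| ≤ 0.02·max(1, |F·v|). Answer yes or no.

yes

F·v = 8.983×(-0.338) = -3.036254 W.
(u² − w²)/2 = (0.389445 − 6.461952)/2 = -3.036254 W.
|Δ| = 0.000000;  2% of max(1, |F·v|) = 0.060725.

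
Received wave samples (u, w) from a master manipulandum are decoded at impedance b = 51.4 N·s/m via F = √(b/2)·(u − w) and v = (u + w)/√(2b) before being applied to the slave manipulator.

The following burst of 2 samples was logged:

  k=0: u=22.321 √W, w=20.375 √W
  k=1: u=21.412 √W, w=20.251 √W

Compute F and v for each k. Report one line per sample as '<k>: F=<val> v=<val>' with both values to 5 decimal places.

k=0: u−w=1.94600, u+w=42.69600; √(b/2)=5.06952, √(2b)=10.13903; F=5.06952×1.946=9.86528, v=42.69600/10.13903=4.21105
k=1: u−w=1.16100, u+w=41.66300; √(b/2)=5.06952, √(2b)=10.13903; F=5.06952×1.161=5.88571, v=41.66300/10.13903=4.10917

0: F=9.86528 v=4.21105
1: F=5.88571 v=4.10917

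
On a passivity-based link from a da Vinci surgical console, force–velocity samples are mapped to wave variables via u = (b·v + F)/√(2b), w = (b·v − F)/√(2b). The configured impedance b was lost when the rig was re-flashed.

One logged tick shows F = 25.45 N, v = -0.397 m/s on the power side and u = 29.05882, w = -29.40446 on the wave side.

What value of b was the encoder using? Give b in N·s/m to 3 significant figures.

b = 0.379 N·s/m

u + w = -0.34564;  u + w = √(2b)·v, so √(2b) = -0.34564/(-0.397) = 0.87063.
b = (√(2b))²/2 = 0.75800/2 = 0.37900.
(Check via u − w = 2F/√(2b): u − w = 58.46328, 2F/√(2b) = 58.46343.)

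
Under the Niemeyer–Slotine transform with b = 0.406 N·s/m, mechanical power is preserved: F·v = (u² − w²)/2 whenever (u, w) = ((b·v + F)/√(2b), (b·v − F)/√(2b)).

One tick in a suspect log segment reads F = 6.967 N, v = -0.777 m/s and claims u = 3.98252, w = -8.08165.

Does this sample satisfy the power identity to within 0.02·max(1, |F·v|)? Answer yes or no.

F·v = 6.967×(-0.777) = -5.4134 W.
(u² − w²)/2 = (15.8605 − 65.3131)/2 = -24.7263 W.
|Δ| = 19.3129;  2% of max(1, |F·v|) = 0.1083.

no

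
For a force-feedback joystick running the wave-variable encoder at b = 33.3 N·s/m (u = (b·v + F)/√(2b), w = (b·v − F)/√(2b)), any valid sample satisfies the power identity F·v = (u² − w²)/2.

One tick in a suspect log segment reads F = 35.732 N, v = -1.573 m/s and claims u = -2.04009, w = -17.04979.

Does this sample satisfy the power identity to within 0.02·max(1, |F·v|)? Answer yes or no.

no

F·v = 35.732×(-1.573) = -56.2064 W.
(u² − w²)/2 = (4.1620 − 290.6953)/2 = -143.2667 W.
|Δ| = 87.0602;  2% of max(1, |F·v|) = 1.1241.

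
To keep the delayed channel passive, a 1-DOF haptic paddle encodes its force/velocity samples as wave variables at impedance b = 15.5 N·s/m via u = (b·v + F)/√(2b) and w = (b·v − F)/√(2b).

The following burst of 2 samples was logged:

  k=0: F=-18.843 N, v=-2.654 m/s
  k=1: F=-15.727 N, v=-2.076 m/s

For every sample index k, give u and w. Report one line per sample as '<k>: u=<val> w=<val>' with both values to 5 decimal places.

k=0: b·v=15.5×(-2.654)=-41.13700; √(2b)=5.56776; u=(-41.13700+(-18.843))/5.56776=-10.77273, w=(-41.13700−(-18.843))/5.56776=-4.00412
k=1: b·v=15.5×(-2.076)=-32.17800; √(2b)=5.56776; u=(-32.17800+(-15.727))/5.56776=-8.60399, w=(-32.17800−(-15.727))/5.56776=-2.95469

0: u=-10.77273 w=-4.00412
1: u=-8.60399 w=-2.95469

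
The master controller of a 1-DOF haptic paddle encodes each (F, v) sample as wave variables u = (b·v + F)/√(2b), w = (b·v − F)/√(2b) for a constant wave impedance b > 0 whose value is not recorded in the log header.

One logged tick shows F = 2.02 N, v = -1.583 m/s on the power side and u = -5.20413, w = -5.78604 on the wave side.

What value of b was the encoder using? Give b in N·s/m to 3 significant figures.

b = 24.1 N·s/m

u + w = -10.99017;  u + w = √(2b)·v, so √(2b) = -10.99017/(-1.583) = 6.94262.
b = (√(2b))²/2 = 48.19999/2 = 24.10000.
(Check via u − w = 2F/√(2b): u − w = 0.58191, 2F/√(2b) = 0.58191.)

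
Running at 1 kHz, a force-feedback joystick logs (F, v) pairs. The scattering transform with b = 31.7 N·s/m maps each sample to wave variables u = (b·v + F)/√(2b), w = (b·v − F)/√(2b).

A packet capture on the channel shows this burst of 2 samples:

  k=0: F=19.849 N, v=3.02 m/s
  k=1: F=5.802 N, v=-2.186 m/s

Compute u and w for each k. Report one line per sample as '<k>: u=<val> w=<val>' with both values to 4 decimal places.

0: u=14.5161 w=9.5304
1: u=-7.9742 w=-9.4316

k=0: b·v=31.7×3.02=95.7340; √(2b)=7.9624; u=(95.7340+19.849)/7.9624=14.5161, w=(95.7340−19.849)/7.9624=9.5304
k=1: b·v=31.7×(-2.186)=-69.2962; √(2b)=7.9624; u=(-69.2962+5.802)/7.9624=-7.9742, w=(-69.2962−5.802)/7.9624=-9.4316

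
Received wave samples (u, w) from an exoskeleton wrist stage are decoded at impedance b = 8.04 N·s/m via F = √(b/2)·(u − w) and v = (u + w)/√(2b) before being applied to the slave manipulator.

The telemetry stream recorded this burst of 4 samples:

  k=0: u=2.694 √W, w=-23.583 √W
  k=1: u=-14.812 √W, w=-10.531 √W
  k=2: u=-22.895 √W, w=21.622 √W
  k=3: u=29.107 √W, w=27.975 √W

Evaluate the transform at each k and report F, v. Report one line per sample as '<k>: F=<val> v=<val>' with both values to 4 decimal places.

k=0: u−w=26.2770, u+w=-20.8890; √(b/2)=2.0050, √(2b)=4.0100; F=2.0050×26.277=52.6852, v=-20.8890/4.0100=-5.2092
k=1: u−w=-4.2810, u+w=-25.3430; √(b/2)=2.0050, √(2b)=4.0100; F=2.0050×(-4.281)=-8.5834, v=-25.3430/4.0100=-6.3200
k=2: u−w=-44.5170, u+w=-1.2730; √(b/2)=2.0050, √(2b)=4.0100; F=2.0050×(-44.517)=-89.2563, v=-1.2730/4.0100=-0.3175
k=3: u−w=1.1320, u+w=57.0820; √(b/2)=2.0050, √(2b)=4.0100; F=2.0050×1.132=2.2697, v=57.0820/4.0100=14.2350

0: F=52.6852 v=-5.2092
1: F=-8.5834 v=-6.3200
2: F=-89.2563 v=-0.3175
3: F=2.2697 v=14.2350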